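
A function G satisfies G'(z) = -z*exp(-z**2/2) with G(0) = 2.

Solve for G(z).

The substitution u = -z**2/2 works: G'(z) is exactly (dG/du)*(du/dz) for that inner function.
A general antiderivative is exp(-z**2/2) + C.
The condition gives C = 2 - (1) = 1.
So G(z) = (exp(z**2/2) + 1)*exp(-z**2/2).
Check: d/dz[(exp(z**2/2) + 1)*exp(-z**2/2)] = -z*exp(-z**2/2) = G'(z).

G(z) = (exp(z**2/2) + 1)*exp(-z**2/2)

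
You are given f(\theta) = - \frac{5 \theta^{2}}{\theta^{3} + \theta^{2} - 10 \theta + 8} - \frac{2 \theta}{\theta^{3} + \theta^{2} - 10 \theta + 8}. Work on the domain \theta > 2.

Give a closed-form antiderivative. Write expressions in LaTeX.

The denominator factors as \left(\theta - 2\right) \left(\theta - 1\right) \left(\theta + 4\right); partial fractions split f into directly integrable pieces: - \frac{12}{5 \left(\theta + 4\right)} + \frac{7}{5 \left(\theta - 1\right)} - \frac{4}{\theta - 2}.
Check: d/d\theta[- 4 \log{\left(\theta - 2 \right)} + \frac{7 \log{\left(\theta - 1 \right)}}{5} - \frac{12 \log{\left(\theta + 4 \right)}}{5}] = \frac{- 5 \theta^{2} - 2 \theta}{\theta^{3} + \theta^{2} - 10 \theta + 8}, which equals f(\theta).

An antiderivative is F(\theta) = - 4 \log{\left(\theta - 2 \right)} + \frac{7 \log{\left(\theta - 1 \right)}}{5} - \frac{12 \log{\left(\theta + 4 \right)}}{5}.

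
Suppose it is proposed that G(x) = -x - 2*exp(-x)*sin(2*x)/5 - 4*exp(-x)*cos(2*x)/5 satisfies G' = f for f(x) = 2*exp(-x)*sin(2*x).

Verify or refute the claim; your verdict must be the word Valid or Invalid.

d/dx[G] = (-exp(x) + 2*sin(2*x))*exp(-x)
d/dx[G] - f(x) = -1 != 0.

Invalid: d/dx[G] - f = -1, which is not 0.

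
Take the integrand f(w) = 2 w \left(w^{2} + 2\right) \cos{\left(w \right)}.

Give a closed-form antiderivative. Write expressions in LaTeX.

An antiderivative is F(w) = 2 w^{3} \sin{\left(w \right)} + 6 w^{2} \cos{\left(w \right)} - 8 w \sin{\left(w \right)} - 8 \cos{\left(w \right)}.

A candidate is checked by its d/dw: the result must match f(w).
Check: d/dw[2 w^{3} \sin{\left(w \right)} + 6 w^{2} \cos{\left(w \right)} - 8 w \sin{\left(w \right)} - 8 \cos{\left(w \right)}] = 2 w^{3} \cos{\left(w \right)} + 4 w \cos{\left(w \right)}, which equals f(w).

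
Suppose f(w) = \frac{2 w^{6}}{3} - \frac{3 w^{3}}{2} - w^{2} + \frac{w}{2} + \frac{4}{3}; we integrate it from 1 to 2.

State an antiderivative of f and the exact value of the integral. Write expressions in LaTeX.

Antiderivative: F(w) = \frac{2 w^{7}}{21} - \frac{3 w^{4}}{8} - \frac{w^{3}}{3} + \frac{w^{2}}{4} + \frac{4 w}{3}; value = \frac{1045}{168}

Integrate term by term and add the pieces.
F(w) = \frac{2 w^{7}}{21} - \frac{3 w^{4}}{8} - \frac{w^{3}}{3} + \frac{w^{2}}{4} + \frac{4 w}{3} is an antiderivative of f.
Check: d/dw[\frac{2 w^{7}}{21} - \frac{3 w^{4}}{8} - \frac{w^{3}}{3} + \frac{w^{2}}{4} + \frac{4 w}{3}] = \frac{2 w^{6}}{3} - \frac{3 w^{3}}{2} - w^{2} + \frac{w}{2} + \frac{4}{3} = f(w).
F(2) = \frac{151}{21}; F(1) = \frac{163}{168}.
Integral = F(2) - F(1) = \frac{1045}{168}.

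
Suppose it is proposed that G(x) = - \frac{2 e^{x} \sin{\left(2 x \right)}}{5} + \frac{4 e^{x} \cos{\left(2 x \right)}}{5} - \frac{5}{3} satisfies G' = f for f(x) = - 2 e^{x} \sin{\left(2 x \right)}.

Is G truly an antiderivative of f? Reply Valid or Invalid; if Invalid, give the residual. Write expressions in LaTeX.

Valid: G'(x) = f(x).

d/dx[G] = - 2 e^{x} \sin{\left(2 x \right)}
This equals f(x) exactly, so the claim holds.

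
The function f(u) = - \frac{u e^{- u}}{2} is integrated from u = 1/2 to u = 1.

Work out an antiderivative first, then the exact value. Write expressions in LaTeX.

f has the shape v'r + vr' for v = \frac{u}{2} + \frac{1}{2} and r = e^{- u} — it is the derivative of the product v*r.
F(u) = \frac{\left(u + 1\right) e^{- u}}{2} is an antiderivative of f.
Check: d/du[\frac{\left(u + 1\right) e^{- u}}{2}] = - \frac{u e^{- u}}{2} = f(u).
F(1) = e^{-1}; F(1/2) = \frac{3}{4 e^{\frac{1}{2}}}.
Integral = F(1) - F(1/2) = - \frac{3}{4 e^{\frac{1}{2}}} + e^{-1}.

Antiderivative: F(u) = \frac{\left(u + 1\right) e^{- u}}{2}; value = - \frac{3}{4 e^{\frac{1}{2}}} + e^{-1}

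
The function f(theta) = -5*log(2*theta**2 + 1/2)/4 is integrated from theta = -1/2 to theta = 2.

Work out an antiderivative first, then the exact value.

A candidate is checked by its d/dtheta: the result must match f(theta).
F(theta) = -5*theta*log(2*theta**2 + 1/2)/4 + 5*theta/2 - 5*atan(2*theta)/4 is an antiderivative of f.
Check: d/dtheta[-5*theta*log(2*theta**2 + 1/2)/4 + 5*theta/2 - 5*atan(2*theta)/4] = -5*log(2*theta**2 + 1/2)/4 = f(theta).
F(2) = -5*log(17/2)/2 - 5*atan(4)/4 + 5; F(-1/2) = -5/4 + 5*pi/16.
Integral = F(2) - F(-1/2) = -5*log(17/2)/2 - 5*atan(4)/4 - 5*pi/16 + 25/4.

Antiderivative: F(theta) = -5*theta*log(2*theta**2 + 1/2)/4 + 5*theta/2 - 5*atan(2*theta)/4; value = -5*log(17/2)/2 - 5*atan(4)/4 - 5*pi/16 + 25/4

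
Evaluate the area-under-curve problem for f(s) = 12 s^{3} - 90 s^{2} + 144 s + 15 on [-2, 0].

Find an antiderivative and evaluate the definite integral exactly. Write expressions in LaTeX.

Antiderivative: F(s) = \frac{3 \left(2 s^{2} - 10 s - 1\right)^{2}}{4}; value = -546

The substitution u = s^{2} - 5 s - \frac{1}{2} works: f is exactly (dF/du)*(du/ds) for that inner function.
F(s) = \frac{3 \left(2 s^{2} - 10 s - 1\right)^{2}}{4} is an antiderivative of f.
Check: d/ds[\frac{3 \left(2 s^{2} - 10 s - 1\right)^{2}}{4}] = 12 s^{3} - 90 s^{2} + 144 s + 15 = f(s).
F(0) = \frac{3}{4}; F(-2) = \frac{2187}{4}.
Integral = F(0) - F(-2) = -546.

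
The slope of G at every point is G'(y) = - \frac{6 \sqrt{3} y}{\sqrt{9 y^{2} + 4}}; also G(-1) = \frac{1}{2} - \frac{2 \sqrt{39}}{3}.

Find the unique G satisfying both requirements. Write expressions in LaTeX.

G(y) = \frac{\sqrt{3} \left(- 4 \sqrt{9 y^{2} + 4} + \sqrt{3}\right)}{6}

G'(y) matches the chain-rule pattern g'(h)*h' with inner function h(y) = 3 y^{2} + \frac{4}{3}; substituting u = h(y) collapses the integral.
A general antiderivative is - 2 \sqrt{3 y^{2} + \frac{4}{3}} + C.
The condition gives C = \frac{1}{2} - \frac{2 \sqrt{39}}{3} - (- \frac{2 \sqrt{39}}{3}) = \frac{1}{2}.
So G(y) = \frac{\sqrt{3} \left(- 4 \sqrt{9 y^{2} + 4} + \sqrt{3}\right)}{6}.
Check: d/dy[\frac{\sqrt{3} \left(- 4 \sqrt{9 y^{2} + 4} + \sqrt{3}\right)}{6}] = - \frac{6 \sqrt{3} y}{\sqrt{9 y^{2} + 4}} = G'(y).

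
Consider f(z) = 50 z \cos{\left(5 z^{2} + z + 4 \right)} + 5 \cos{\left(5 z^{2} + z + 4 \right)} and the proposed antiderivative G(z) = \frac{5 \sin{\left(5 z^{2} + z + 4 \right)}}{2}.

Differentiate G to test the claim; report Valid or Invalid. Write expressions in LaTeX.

d/dz[G] = 25 z \cos{\left(5 z^{2} + z + 4 \right)} + \frac{5 \cos{\left(5 z^{2} + z + 4 \right)}}{2}
d/dz[G] - f(z) = - 25 z \cos{\left(5 z^{2} + z + 4 \right)} - \frac{5 \cos{\left(5 z^{2} + z + 4 \right)}}{2} != 0.

Invalid: d/dz[G] - f = - 25 z \cos{\left(5 z^{2} + z + 4 \right)} - \frac{5 \cos{\left(5 z^{2} + z + 4 \right)}}{2}, which is not 0.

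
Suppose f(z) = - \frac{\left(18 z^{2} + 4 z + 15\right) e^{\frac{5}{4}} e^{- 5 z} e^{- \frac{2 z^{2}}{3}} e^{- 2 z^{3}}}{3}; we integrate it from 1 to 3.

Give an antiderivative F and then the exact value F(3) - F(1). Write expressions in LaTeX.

f matches the chain-rule pattern g'(h)*h' with inner function h(z) = - 2 z^{3} - \frac{2 z^{2}}{3} - 5 z + \frac{5}{4}; substituting u = h(z) collapses the integral.
F(z) = e^{- 2 z^{3} - \frac{2 z^{2}}{3} - 5 z + \frac{5}{4}} is an antiderivative of f.
Check: d/dz[e^{- 2 z^{3} - \frac{2 z^{2}}{3} - 5 z + \frac{5}{4}}] = \frac{\left(- 18 z^{2} - 4 z - 15\right) e^{\frac{5}{4}} e^{- 5 z} e^{- \frac{2 z^{2}}{3}} e^{- 2 z^{3}}}{3}, which equals f(z).
F(3) = e^{- \frac{295}{4}}; F(1) = e^{- \frac{77}{12}}.
Integral = F(3) - F(1) = - \frac{1}{e^{\frac{77}{12}}} + e^{- \frac{295}{4}}.

Antiderivative: F(z) = e^{- 2 z^{3} - \frac{2 z^{2}}{3} - 5 z + \frac{5}{4}}; value = - \frac{1}{e^{\frac{77}{12}}} + e^{- \frac{295}{4}}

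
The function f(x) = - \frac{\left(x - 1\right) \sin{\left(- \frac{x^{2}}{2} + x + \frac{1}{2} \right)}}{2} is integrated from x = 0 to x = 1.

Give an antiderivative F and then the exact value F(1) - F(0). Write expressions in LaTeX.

f matches the chain-rule pattern g'(h)*h' with inner function h(x) = - \frac{x^{2}}{2} + x + \frac{1}{2}; substituting u = h(x) collapses the integral.
F(x) = - \frac{\cos{\left(- \frac{x^{2}}{2} + x + \frac{1}{2} \right)}}{2} is an antiderivative of f.
Check: d/dx[- \frac{\cos{\left(- \frac{x^{2}}{2} + x + \frac{1}{2} \right)}}{2}] = - \frac{x \sin{\left(- \frac{x^{2}}{2} + x + \frac{1}{2} \right)}}{2} + \frac{\sin{\left(- \frac{x^{2}}{2} + x + \frac{1}{2} \right)}}{2}, which equals f(x).
F(1) = - \frac{\cos{\left(1 \right)}}{2}; F(0) = - \frac{\cos{\left(\frac{1}{2} \right)}}{2}.
Integral = F(1) - F(0) = - \frac{\cos{\left(1 \right)}}{2} + \frac{\cos{\left(\frac{1}{2} \right)}}{2}.

Antiderivative: F(x) = - \frac{\cos{\left(- \frac{x^{2}}{2} + x + \frac{1}{2} \right)}}{2}; value = - \frac{\cos{\left(1 \right)}}{2} + \frac{\cos{\left(\frac{1}{2} \right)}}{2}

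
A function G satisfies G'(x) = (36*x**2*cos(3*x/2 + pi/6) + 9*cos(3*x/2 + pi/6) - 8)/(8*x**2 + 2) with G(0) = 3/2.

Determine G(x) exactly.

Check a candidate G(x) by differentiating: d/dx[G] must match the given G'(x).
A general antiderivative is 3*sin(3*x/2 + pi/6) - 2*atan(2*x) + C.
The condition gives C = 3/2 - (3/2) = 0.
So G(x) = 3*sin(3*x/2 + pi/6) - 2*atan(2*x).
Check: d/dx[3*sin(3*x/2 + pi/6) - 2*atan(2*x)] = (36*x**2*cos(3*x/2 + pi/6) + 9*cos(3*x/2 + pi/6) - 8)/(8*x**2 + 2) = G'(x).

G(x) = 3*sin(3*x/2 + pi/6) - 2*atan(2*x)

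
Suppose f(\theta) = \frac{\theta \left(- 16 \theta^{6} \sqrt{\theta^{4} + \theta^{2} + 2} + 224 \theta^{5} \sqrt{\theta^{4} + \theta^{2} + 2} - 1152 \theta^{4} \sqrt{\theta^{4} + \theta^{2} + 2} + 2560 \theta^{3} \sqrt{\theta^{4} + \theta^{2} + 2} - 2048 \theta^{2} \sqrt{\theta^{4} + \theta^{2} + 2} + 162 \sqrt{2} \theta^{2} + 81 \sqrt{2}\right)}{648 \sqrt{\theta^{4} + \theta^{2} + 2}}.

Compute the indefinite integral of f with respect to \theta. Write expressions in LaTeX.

A first test for any F(\theta): its \theta-derivative must equal f(\theta) identically.
Check: d/d\theta[\frac{- 2 \theta^{8} + 32 \theta^{7} - 192 \theta^{6} + 512 \theta^{5} - 512 \theta^{4} + 81 \sqrt{2} \sqrt{\theta^{4} + \theta^{2} + 2}}{648}] = \frac{- 16 \theta^{7} \sqrt{\theta^{4} + \theta^{2} + 2} + 224 \theta^{6} \sqrt{\theta^{4} + \theta^{2} + 2} - 1152 \theta^{5} \sqrt{\theta^{4} + \theta^{2} + 2} + 2560 \theta^{4} \sqrt{\theta^{4} + \theta^{2} + 2} - 2048 \theta^{3} \sqrt{\theta^{4} + \theta^{2} + 2} + 162 \sqrt{2} \theta^{3} + 81 \sqrt{2} \theta}{648 \sqrt{\theta^{4} + \theta^{2} + 2}}, which equals f(\theta).

F(\theta) = \frac{- 2 \theta^{8} + 32 \theta^{7} - 192 \theta^{6} + 512 \theta^{5} - 512 \theta^{4} + 81 \sqrt{2} \sqrt{\theta^{4} + \theta^{2} + 2}}{648} + C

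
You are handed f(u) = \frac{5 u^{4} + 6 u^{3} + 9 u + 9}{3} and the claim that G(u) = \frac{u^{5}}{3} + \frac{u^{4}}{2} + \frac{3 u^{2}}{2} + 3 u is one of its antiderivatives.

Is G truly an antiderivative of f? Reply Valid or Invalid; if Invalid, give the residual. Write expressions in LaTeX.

d/du[G] = \frac{5 u^{4}}{3} + 2 u^{3} + 3 u + 3
This equals f(u) exactly, so the claim holds.

Valid: G'(u) = f(u).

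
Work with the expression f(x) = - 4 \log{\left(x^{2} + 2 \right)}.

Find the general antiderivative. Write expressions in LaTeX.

F(x) = - 4 x \log{\left(x^{2} + 2 \right)} + 8 x - 8 \sqrt{2} \operatorname{atan}{\left(\frac{\sqrt{2} x}{2} \right)} + C

Check any antiderivative F(x) by computing F'(x) and comparing it with f(x).
Check: d/dx[- 4 x \log{\left(x^{2} + 2 \right)} + 8 x - 8 \sqrt{2} \operatorname{atan}{\left(\frac{\sqrt{2} x}{2} \right)}] = - 4 \log{\left(x^{2} + 2 \right)} = f(x).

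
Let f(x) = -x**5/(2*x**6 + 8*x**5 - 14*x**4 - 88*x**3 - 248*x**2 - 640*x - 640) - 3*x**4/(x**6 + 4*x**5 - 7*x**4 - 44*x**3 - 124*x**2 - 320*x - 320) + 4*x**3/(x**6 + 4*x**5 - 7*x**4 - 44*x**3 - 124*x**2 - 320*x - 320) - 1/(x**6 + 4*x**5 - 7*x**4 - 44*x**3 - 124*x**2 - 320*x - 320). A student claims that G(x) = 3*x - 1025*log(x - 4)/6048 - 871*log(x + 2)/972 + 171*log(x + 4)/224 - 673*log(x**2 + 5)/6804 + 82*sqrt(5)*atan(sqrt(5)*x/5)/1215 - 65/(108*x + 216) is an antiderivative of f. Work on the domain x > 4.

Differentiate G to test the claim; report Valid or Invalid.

Invalid: d/dx[G] - f = 3, which is not 0.

d/dx[G] = (6*x**6 + 23*x**5 - 48*x**4 - 256*x**3 - 744*x**2 - 1920*x - 1922)/(2*x**6 + 8*x**5 - 14*x**4 - 88*x**3 - 248*x**2 - 640*x - 640)
d/dx[G] - f(x) = 3 != 0.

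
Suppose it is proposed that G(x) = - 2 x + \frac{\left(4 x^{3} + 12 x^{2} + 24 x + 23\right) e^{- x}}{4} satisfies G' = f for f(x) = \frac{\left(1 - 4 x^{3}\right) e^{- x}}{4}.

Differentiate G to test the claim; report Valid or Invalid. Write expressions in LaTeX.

d/dx[G] = \frac{\left(- 4 x^{3} - 8 e^{x} + 1\right) e^{- x}}{4}
d/dx[G] - f(x) = -2 != 0.

Invalid: d/dx[G] - f = -2, which is not 0.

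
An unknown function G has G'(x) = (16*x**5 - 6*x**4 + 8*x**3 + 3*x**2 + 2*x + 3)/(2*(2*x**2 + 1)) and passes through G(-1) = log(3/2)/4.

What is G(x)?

G(x) = x**4 - x**3/2 + 3*x/2 + log(x**2 + 1/2)/4

A first test for any G(x): its x-derivative must equal the given G'(x).
A general antiderivative is x**4 - x**3/2 + 3*x/2 + log(x**2 + 1/2)/4 + C.
The condition gives C = log(3/2)/4 - (log(3/2)/4) = 0.
So G(x) = x**4 - x**3/2 + 3*x/2 + log(x**2 + 1/2)/4.
Check: d/dx[x**4 - x**3/2 + 3*x/2 + log(x**2 + 1/2)/4] = (16*x**5 - 6*x**4 + 8*x**3 + 3*x**2 + 2*x + 3)/(4*x**2 + 2), which equals G'(x).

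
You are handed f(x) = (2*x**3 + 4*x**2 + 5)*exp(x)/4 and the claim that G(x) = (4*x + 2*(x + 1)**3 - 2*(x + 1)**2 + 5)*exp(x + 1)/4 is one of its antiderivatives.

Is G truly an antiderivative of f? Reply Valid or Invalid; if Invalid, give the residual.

d/dx[G] = exp(1)*x**3*exp(x)/2 + 5*exp(1)*x**2*exp(x)/2 + 7*exp(1)*x*exp(x)/2 + 11*exp(1)*exp(x)/4
d/dx[G] - f(x) = -x**3*exp(x)/2 + exp(1)*x**3*exp(x)/2 - x**2*exp(x) + 5*exp(1)*x**2*exp(x)/2 + 7*exp(1)*x*exp(x)/2 - 5*exp(x)/4 + 11*exp(1)*exp(x)/4 != 0.

Invalid: d/dx[G] - f = -x**3*exp(x)/2 + exp(1)*x**3*exp(x)/2 - x**2*exp(x) + 5*exp(1)*x**2*exp(x)/2 + 7*exp(1)*x*exp(x)/2 - 5*exp(x)/4 + 11*exp(1)*exp(x)/4, which is not 0.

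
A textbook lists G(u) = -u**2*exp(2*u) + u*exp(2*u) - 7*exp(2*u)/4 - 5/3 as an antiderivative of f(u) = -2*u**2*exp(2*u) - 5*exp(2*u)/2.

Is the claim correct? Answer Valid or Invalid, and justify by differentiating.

Valid - the claim checks out under differentiation.

d/du[G] = -2*u**2*exp(2*u) - 5*exp(2*u)/2
This equals f(u) exactly, so the claim holds.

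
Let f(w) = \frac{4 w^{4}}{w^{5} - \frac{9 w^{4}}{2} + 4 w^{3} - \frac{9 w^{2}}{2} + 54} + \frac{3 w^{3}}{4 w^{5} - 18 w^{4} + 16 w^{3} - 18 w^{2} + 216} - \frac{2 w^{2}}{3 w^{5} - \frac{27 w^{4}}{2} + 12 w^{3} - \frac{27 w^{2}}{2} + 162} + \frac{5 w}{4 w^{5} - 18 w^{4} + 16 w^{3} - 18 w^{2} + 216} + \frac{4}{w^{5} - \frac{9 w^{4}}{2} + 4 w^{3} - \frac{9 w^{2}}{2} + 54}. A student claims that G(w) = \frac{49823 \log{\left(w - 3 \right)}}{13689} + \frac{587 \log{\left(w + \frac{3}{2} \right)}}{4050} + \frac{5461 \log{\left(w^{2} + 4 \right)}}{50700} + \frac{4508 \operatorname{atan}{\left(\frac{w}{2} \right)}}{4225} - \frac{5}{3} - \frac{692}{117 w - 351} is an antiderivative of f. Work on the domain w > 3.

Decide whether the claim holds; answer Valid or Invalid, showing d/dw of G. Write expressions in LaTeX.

Valid: G'(w) = f(w).

d/dw[G] = \frac{48 w^{4} + 9 w^{3} - 8 w^{2} + 15 w + 48}{12 w^{5} - 54 w^{4} + 48 w^{3} - 54 w^{2} + 648}
This equals f(w) exactly, so the claim holds.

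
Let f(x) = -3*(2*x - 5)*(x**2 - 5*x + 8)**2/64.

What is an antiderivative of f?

An antiderivative is F(x) = -(x**2/4 - 5*x/4 + 2)**3.

The substitution u = x**2/4 - 5*x/4 + 2 works: f is exactly (dF/du)*(du/dx) for that inner function.
Check: d/dx[-(x**2/4 - 5*x/4 + 2)**3] = -3*x**5/32 + 75*x**4/64 - 99*x**3/16 + 1095*x**2/64 - 99*x/4 + 15, which equals f(x).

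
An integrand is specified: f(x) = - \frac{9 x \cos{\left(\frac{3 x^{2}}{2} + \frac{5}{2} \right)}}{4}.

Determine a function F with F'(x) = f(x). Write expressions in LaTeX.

The substitution u = \frac{3 x^{2}}{2} + \frac{5}{2} works: f is exactly (dF/du)*(du/dx) for that inner function.
Check: d/dx[- \frac{3 \sin{\left(\frac{3 x^{2}}{2} + \frac{5}{2} \right)}}{4}] = - \frac{9 x \cos{\left(\frac{3 x^{2}}{2} + \frac{5}{2} \right)}}{4} = f(x).

An antiderivative is F(x) = - \frac{3 \sin{\left(\frac{3 x^{2}}{2} + \frac{5}{2} \right)}}{4}.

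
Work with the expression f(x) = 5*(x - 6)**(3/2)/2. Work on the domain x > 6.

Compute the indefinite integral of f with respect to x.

For F(x) to be correct the identity F'(x) - f(x) = 0 must hold.
Check: d/dx[(x - 6)**(5/2)] = 5*x*sqrt(x - 6)/2 - 15*sqrt(x - 6), which equals f(x).

F(x) = (x - 6)**(5/2) + C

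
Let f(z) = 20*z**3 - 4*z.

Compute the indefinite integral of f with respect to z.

The integrand splits into summands that can be handled one at a time.
Check: d/dz[5*z**4 - 2*z**2] = 20*z**3 - 4*z = f(z).

F(z) = 5*z**4 - 2*z**2 + C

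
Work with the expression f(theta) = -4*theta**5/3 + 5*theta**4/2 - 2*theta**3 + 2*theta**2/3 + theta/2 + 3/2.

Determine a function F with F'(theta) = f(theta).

Integrate term by term and add the pieces.
Check: d/dtheta[-2*theta**6/9 + theta**5/2 - theta**4/2 + 2*theta**3/9 + theta**2/4 + 3*theta/2] = -4*theta**5/3 + 5*theta**4/2 - 2*theta**3 + 2*theta**2/3 + theta/2 + 3/2 = f(theta).

An antiderivative is F(theta) = -2*theta**6/9 + theta**5/2 - theta**4/2 + 2*theta**3/9 + theta**2/4 + 3*theta/2.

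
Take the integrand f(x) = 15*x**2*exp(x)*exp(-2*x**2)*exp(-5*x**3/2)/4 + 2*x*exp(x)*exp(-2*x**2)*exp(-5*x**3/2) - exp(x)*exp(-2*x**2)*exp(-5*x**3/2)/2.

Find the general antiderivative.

F(x) = -exp(-5*x**3/2 - 2*x**2 + x)/2 + C

The substitution u = -5*x**3/2 - 2*x**2 + x works: f is exactly (dF/du)*(du/dx) for that inner function.
Check: d/dx[-exp(-5*x**3/2 - 2*x**2 + x)/2] = 15*x**2*exp(x)*exp(-2*x**2)*exp(-5*x**3/2)/4 + 2*x*exp(x)*exp(-2*x**2)*exp(-5*x**3/2) - exp(x)*exp(-2*x**2)*exp(-5*x**3/2)/2 = f(x).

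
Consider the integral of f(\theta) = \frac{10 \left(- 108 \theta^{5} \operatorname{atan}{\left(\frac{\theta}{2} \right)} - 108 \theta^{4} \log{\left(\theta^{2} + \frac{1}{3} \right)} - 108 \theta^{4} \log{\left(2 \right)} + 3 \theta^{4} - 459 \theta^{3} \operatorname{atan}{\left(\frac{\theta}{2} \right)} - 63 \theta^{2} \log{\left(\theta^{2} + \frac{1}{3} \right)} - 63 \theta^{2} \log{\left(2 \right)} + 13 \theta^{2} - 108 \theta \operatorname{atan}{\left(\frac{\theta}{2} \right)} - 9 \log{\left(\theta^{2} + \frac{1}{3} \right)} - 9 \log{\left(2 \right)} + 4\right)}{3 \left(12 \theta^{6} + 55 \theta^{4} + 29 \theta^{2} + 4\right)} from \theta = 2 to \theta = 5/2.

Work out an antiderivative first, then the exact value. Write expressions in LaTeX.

Differentiate the proposed F(\theta) back; it has to land on f(\theta) exactly.
F(\theta) = - 15 \log{\left(2 \theta^{2} + \frac{2}{3} \right)} \operatorname{atan}{\left(\frac{\theta}{2} \right)} + \frac{5 \operatorname{atan}{\left(2 \theta \right)}}{3} is an antiderivative of f.
Check: d/d\theta[- 15 \log{\left(2 \theta^{2} + \frac{2}{3} \right)} \operatorname{atan}{\left(\frac{\theta}{2} \right)} + \frac{5 \operatorname{atan}{\left(2 \theta \right)}}{3}] = \frac{- 1080 \theta^{5} \operatorname{atan}{\left(\frac{\theta}{2} \right)} - 1080 \theta^{4} \log{\left(\theta^{2} + \frac{1}{3} \right)} - 1080 \theta^{4} \log{\left(2 \right)} + 30 \theta^{4} - 4590 \theta^{3} \operatorname{atan}{\left(\frac{\theta}{2} \right)} - 630 \theta^{2} \log{\left(\theta^{2} + \frac{1}{3} \right)} - 630 \theta^{2} \log{\left(2 \right)} + 130 \theta^{2} - 1080 \theta \operatorname{atan}{\left(\frac{\theta}{2} \right)} - 90 \log{\left(\theta^{2} + \frac{1}{3} \right)} - 90 \log{\left(2 \right)} + 40}{36 \theta^{6} + 165 \theta^{4} + 87 \theta^{2} + 12}, which equals f(\theta).
F(5/2) = - 15 \log{\left(\frac{79}{6} \right)} \operatorname{atan}{\left(\frac{5}{4} \right)} + \frac{5 \operatorname{atan}{\left(5 \right)}}{3}; F(2) = - \frac{15 \pi \log{\left(\frac{26}{3} \right)}}{4} + \frac{5 \operatorname{atan}{\left(4 \right)}}{3}.
Integral = F(5/2) - F(2) = - 15 \log{\left(\frac{79}{6} \right)} \operatorname{atan}{\left(\frac{5}{4} \right)} - \frac{5 \operatorname{atan}{\left(4 \right)}}{3} + \frac{5 \operatorname{atan}{\left(5 \right)}}{3} + \frac{15 \pi \log{\left(\frac{26}{3} \right)}}{4}.

Antiderivative: F(\theta) = - 15 \log{\left(2 \theta^{2} + \frac{2}{3} \right)} \operatorname{atan}{\left(\frac{\theta}{2} \right)} + \frac{5 \operatorname{atan}{\left(2 \theta \right)}}{3}; value = - 15 \log{\left(\frac{79}{6} \right)} \operatorname{atan}{\left(\frac{5}{4} \right)} - \frac{5 \operatorname{atan}{\left(4 \right)}}{3} + \frac{5 \operatorname{atan}{\left(5 \right)}}{3} + \frac{15 \pi \log{\left(\frac{26}{3} \right)}}{4}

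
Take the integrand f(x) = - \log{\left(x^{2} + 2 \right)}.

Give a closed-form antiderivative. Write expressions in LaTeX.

An antiderivative F(x) passes only if d/dx[F] lands on f(x) exactly.
Check: d/dx[- x \log{\left(x^{2} + 2 \right)} + 2 x - 2 \sqrt{2} \operatorname{atan}{\left(\frac{\sqrt{2} x}{2} \right)}] = - \log{\left(x^{2} + 2 \right)} = f(x).

An antiderivative is F(x) = - x \log{\left(x^{2} + 2 \right)} + 2 x - 2 \sqrt{2} \operatorname{atan}{\left(\frac{\sqrt{2} x}{2} \right)}.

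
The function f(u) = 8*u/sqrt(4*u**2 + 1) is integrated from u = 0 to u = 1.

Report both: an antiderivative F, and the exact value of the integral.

Antiderivative: F(u) = 2*sqrt(4*u**2 + 1); value = -2 + 2*sqrt(5)

The substitution w = 4*u**2 + 1 works: f is exactly (dF/dw)*(dw/du) for that inner function.
F(u) = 2*sqrt(4*u**2 + 1) is an antiderivative of f.
Check: d/du[2*sqrt(4*u**2 + 1)] = 8*u/sqrt(4*u**2 + 1) = f(u).
F(1) = 2*sqrt(5); F(0) = 2.
Integral = F(1) - F(0) = -2 + 2*sqrt(5).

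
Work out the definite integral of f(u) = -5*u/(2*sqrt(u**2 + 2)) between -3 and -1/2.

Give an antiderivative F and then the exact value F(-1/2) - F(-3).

Antiderivative: F(u) = -5*sqrt(u**2 + 2)/2; value = -15/4 + 5*sqrt(11)/2

f matches the chain-rule pattern g'(h)*h' with inner function h(u) = u**2 + 2; substituting w = h(u) collapses the integral.
F(u) = -5*sqrt(u**2 + 2)/2 is an antiderivative of f.
Check: d/du[-5*sqrt(u**2 + 2)/2] = -5*u/(2*sqrt(u**2 + 2)) = f(u).
F(-1/2) = -15/4; F(-3) = -5*sqrt(11)/2.
Integral = F(-1/2) - F(-3) = -15/4 + 5*sqrt(11)/2.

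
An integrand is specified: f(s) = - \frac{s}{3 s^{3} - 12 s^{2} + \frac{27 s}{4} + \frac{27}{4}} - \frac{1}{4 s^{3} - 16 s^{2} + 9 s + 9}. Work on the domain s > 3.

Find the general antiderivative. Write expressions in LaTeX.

F(s) = - \frac{5 \log{\left(s - 3 \right)}}{21} + \frac{\log{\left(s - \frac{3}{2} \right)}}{4} - \frac{\log{\left(s + \frac{1}{2} \right)}}{84} + C

Factor the denominator (3 \left(s - 3\right) \left(2 s - 3\right) \left(2 s + 1\right)) and decompose: f = - \frac{1}{42 \left(2 s + 1\right)} + \frac{1}{2 \left(2 s - 3\right)} - \frac{5}{21 \left(s - 3\right)}; each piece integrates to a log, atan, or power term.
Check: d/ds[- \frac{5 \log{\left(s - 3 \right)}}{21} + \frac{\log{\left(s - \frac{3}{2} \right)}}{4} - \frac{\log{\left(s + \frac{1}{2} \right)}}{84}] = \frac{- 4 s - 3}{12 s^{3} - 48 s^{2} + 27 s + 27}, which equals f(s).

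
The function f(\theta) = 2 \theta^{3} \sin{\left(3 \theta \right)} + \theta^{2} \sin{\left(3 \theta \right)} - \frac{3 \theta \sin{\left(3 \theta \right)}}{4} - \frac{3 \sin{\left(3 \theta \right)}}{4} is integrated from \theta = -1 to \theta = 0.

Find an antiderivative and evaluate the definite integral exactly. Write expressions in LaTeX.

The integrand splits into summands that can be handled one at a time.
F(\theta) = \frac{- 72 \theta^{3} \cos{\left(3 \theta \right)} + 72 \theta^{2} \sin{\left(3 \theta \right)} - 36 \theta^{2} \cos{\left(3 \theta \right)} + 24 \theta \sin{\left(3 \theta \right)} + 75 \theta \cos{\left(3 \theta \right)} - 25 \sin{\left(3 \theta \right)} + 35 \cos{\left(3 \theta \right)}}{108} is an antiderivative of f.
Check: d/d\theta[\frac{- 72 \theta^{3} \cos{\left(3 \theta \right)} + 72 \theta^{2} \sin{\left(3 \theta \right)} - 36 \theta^{2} \cos{\left(3 \theta \right)} + 24 \theta \sin{\left(3 \theta \right)} + 75 \theta \cos{\left(3 \theta \right)} - 25 \sin{\left(3 \theta \right)} + 35 \cos{\left(3 \theta \right)}}{108}] = 2 \theta^{3} \sin{\left(3 \theta \right)} + \theta^{2} \sin{\left(3 \theta \right)} - \frac{3 \theta \sin{\left(3 \theta \right)}}{4} - \frac{3 \sin{\left(3 \theta \right)}}{4} = f(\theta).
F(0) = \frac{35}{108}; F(-1) = - \frac{23 \sin{\left(3 \right)}}{108} - \frac{\cos{\left(3 \right)}}{27}.
Integral = F(0) - F(-1) = \frac{\cos{\left(3 \right)}}{27} + \frac{23 \sin{\left(3 \right)}}{108} + \frac{35}{108}.

Antiderivative: F(\theta) = \frac{- 72 \theta^{3} \cos{\left(3 \theta \right)} + 72 \theta^{2} \sin{\left(3 \theta \right)} - 36 \theta^{2} \cos{\left(3 \theta \right)} + 24 \theta \sin{\left(3 \theta \right)} + 75 \theta \cos{\left(3 \theta \right)} - 25 \sin{\left(3 \theta \right)} + 35 \cos{\left(3 \theta \right)}}{108}; value = \frac{\cos{\left(3 \right)}}{27} + \frac{23 \sin{\left(3 \right)}}{108} + \frac{35}{108}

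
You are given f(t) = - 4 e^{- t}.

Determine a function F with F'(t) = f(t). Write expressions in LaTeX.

Differentiate the proposed F(t) back; it has to land on f(t) exactly.
Check: d/dt[4 e^{- t}] = - 4 e^{- t} = f(t).

An antiderivative is F(t) = 4 e^{- t}.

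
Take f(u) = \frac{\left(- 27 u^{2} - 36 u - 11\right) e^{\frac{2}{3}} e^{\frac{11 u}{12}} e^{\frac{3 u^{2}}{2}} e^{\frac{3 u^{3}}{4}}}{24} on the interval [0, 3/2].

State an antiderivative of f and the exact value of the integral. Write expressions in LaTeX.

Antiderivative: F(u) = - \frac{e^{\frac{2}{3}} e^{\frac{11 u}{12}} e^{\frac{3 u^{2}}{2}} e^{\frac{3 u^{3}}{4}}}{2}; value = - \frac{e^{\frac{763}{96}}}{2} + \frac{e^{\frac{2}{3}}}{2}

Recognize the product-rule pattern: f = v'r + vr' with v = - \frac{e^{\frac{3 u^{2}}{2} - \frac{u}{3}}}{2}, r = e^{\frac{3 u^{3}}{4} + \frac{5 u}{4} + \frac{2}{3}}, so integration by parts undoes it.
F(u) = - \frac{e^{\frac{2}{3}} e^{\frac{11 u}{12}} e^{\frac{3 u^{2}}{2}} e^{\frac{3 u^{3}}{4}}}{2} is an antiderivative of f.
Check: d/du[- \frac{e^{\frac{2}{3}} e^{\frac{11 u}{12}} e^{\frac{3 u^{2}}{2}} e^{\frac{3 u^{3}}{4}}}{2}] = - \frac{9 u^{2} e^{\frac{2}{3}} e^{\frac{11 u}{12}} e^{\frac{3 u^{2}}{2}} e^{\frac{3 u^{3}}{4}}}{8} - \frac{3 u e^{\frac{2}{3}} e^{\frac{11 u}{12}} e^{\frac{3 u^{2}}{2}} e^{\frac{3 u^{3}}{4}}}{2} - \frac{11 e^{\frac{2}{3}} e^{\frac{11 u}{12}} e^{\frac{3 u^{2}}{2}} e^{\frac{3 u^{3}}{4}}}{24}, which equals f(u).
F(3/2) = - \frac{e^{\frac{763}{96}}}{2}; F(0) = - \frac{e^{\frac{2}{3}}}{2}.
Integral = F(3/2) - F(0) = - \frac{e^{\frac{763}{96}}}{2} + \frac{e^{\frac{2}{3}}}{2}.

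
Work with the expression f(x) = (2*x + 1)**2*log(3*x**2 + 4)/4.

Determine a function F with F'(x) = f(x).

An antiderivative is F(x) = (36*x**3*log(3*x**2 + 4) - 24*x**3 + 54*x**2*log(3*x**2 + 4) - 54*x**2 + 27*x*log(3*x**2 + 4) + 42*x + 72*log(x**2 + 4/3) - 28*sqrt(3)*atan(sqrt(3)*x/2))/108.

A candidate is checked by its d/dx: the result must match f(x).
Check: d/dx[(36*x**3*log(3*x**2 + 4) - 24*x**3 + 54*x**2*log(3*x**2 + 4) - 54*x**2 + 27*x*log(3*x**2 + 4) + 42*x + 72*log(x**2 + 4/3) - 28*sqrt(3)*atan(sqrt(3)*x/2))/108] = x**2*log(3*x**2 + 4) + x*log(3*x**2 + 4) + log(3*x**2 + 4)/4, which equals f(x).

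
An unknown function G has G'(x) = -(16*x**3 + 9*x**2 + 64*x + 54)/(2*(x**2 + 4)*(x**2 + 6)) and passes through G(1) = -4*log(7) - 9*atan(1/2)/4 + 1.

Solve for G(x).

G(x) = -4*log(x**2 + 6) - 9*atan(x/2)/4 + 1

A first test for any G(x): its x-derivative must equal the given G'(x).
A general antiderivative is -4*log(x**2 + 6) - 9*atan(x/2)/4 + C.
The condition gives C = -4*log(7) - 9*atan(1/2)/4 + 1 - (-4*log(7) - 9*atan(1/2)/4) = 1.
So G(x) = -4*log(x**2 + 6) - 9*atan(x/2)/4 + 1.
Check: d/dx[-4*log(x**2 + 6) - 9*atan(x/2)/4 + 1] = (-16*x**3 - 9*x**2 - 64*x - 54)/(2*x**4 + 20*x**2 + 48), which equals G'(x).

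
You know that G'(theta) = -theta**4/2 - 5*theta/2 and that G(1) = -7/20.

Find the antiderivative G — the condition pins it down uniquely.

The integrand splits into summands that can be handled one at a time.
A general antiderivative is -theta**5/10 - 5*theta**2/4 + C.
The condition gives C = -7/20 - (-27/20) = 1.
So G(theta) = -theta**5/10 - 5*theta**2/4 + 1.
Check: d/dtheta[-theta**5/10 - 5*theta**2/4 + 1] = -theta**4/2 - 5*theta/2 = G'(theta).

G(theta) = -theta**5/10 - 5*theta**2/4 + 1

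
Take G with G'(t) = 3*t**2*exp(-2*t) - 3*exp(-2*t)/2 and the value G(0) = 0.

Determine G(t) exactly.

G'(t) has the shape u'v + uv' for u = -3*t**2/2 - 3*t/2 and v = exp(-2*t) — it is the derivative of the product u*v.
A general antiderivative is (-3*t**2 - 3*t)*exp(-2*t)/2 + C.
The condition gives C = 0 - (0) = 0.
So G(t) = -3*t*(t + 1)*exp(-2*t)/2.
Check: d/dt[-3*t*(t + 1)*exp(-2*t)/2] = (6*t**2 - 3)*exp(-2*t)/2, which equals G'(t).

G(t) = -3*t*(t + 1)*exp(-2*t)/2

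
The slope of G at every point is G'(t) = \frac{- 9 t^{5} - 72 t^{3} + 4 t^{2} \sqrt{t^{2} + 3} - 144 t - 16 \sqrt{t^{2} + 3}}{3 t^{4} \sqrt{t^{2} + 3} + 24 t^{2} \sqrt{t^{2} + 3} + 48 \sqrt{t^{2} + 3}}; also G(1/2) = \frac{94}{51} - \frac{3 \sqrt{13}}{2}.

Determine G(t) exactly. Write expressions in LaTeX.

Differentiate the proposed G(t) back; it has to land on the given G'(t).
A general antiderivative is - \frac{2 t}{3 \left(\frac{t^{2}}{2} + 2\right)} - 3 \sqrt{t^{2} + 3} + C.
The condition gives C = \frac{94}{51} - \frac{3 \sqrt{13}}{2} - (- \frac{3 \sqrt{13}}{2} - \frac{8}{51}) = 2.
So G(t) = \frac{- 9 t^{2} \sqrt{t^{2} + 3} + 6 t^{2} - 4 t - 36 \sqrt{t^{2} + 3} + 24}{3 t^{2} + 12}.
Check: d/dt[\frac{- 9 t^{2} \sqrt{t^{2} + 3} + 6 t^{2} - 4 t - 36 \sqrt{t^{2} + 3} + 24}{3 t^{2} + 12}] = \frac{- 9 t^{5} - 72 t^{3} + 4 t^{2} \sqrt{t^{2} + 3} - 144 t - 16 \sqrt{t^{2} + 3}}{3 t^{4} \sqrt{t^{2} + 3} + 24 t^{2} \sqrt{t^{2} + 3} + 48 \sqrt{t^{2} + 3}} = G'(t).

G(t) = \frac{- 9 t^{2} \sqrt{t^{2} + 3} + 6 t^{2} - 4 t - 36 \sqrt{t^{2} + 3} + 24}{3 t^{2} + 12}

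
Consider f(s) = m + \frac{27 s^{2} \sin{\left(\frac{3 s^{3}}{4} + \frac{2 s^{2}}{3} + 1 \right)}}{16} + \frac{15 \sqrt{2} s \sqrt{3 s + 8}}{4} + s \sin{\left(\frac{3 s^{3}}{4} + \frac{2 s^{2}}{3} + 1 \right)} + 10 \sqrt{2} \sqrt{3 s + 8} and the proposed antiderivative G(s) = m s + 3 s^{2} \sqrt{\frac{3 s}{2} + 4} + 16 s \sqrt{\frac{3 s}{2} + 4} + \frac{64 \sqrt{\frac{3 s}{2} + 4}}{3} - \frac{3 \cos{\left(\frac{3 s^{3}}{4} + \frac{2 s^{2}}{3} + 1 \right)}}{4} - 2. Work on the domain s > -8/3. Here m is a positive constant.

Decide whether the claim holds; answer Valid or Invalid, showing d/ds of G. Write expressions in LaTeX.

d/ds[G] = \frac{\sqrt{2} \left(16 \sqrt{2} m \sqrt{3 s + 8} + 27 \sqrt{2} s^{2} \sqrt{3 s + 8} \sin{\left(\frac{3 s^{3}}{4} + \frac{2 s^{2}}{3} + 1 \right)} + 360 s^{2} + 16 \sqrt{2} s \sqrt{3 s + 8} \sin{\left(\frac{3 s^{3}}{4} + \frac{2 s^{2}}{3} + 1 \right)} + 1920 s + 2560\right)}{32 \sqrt{3 s + 8}}
This equals f(s) exactly, so the claim holds.

Valid - differentiating G returns exactly f.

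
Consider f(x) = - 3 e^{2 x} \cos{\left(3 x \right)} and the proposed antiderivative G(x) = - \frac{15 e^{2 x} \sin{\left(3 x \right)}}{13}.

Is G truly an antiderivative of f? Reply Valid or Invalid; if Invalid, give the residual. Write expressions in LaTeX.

d/dx[G] = - \frac{30 e^{2 x} \sin{\left(3 x \right)}}{13} - \frac{45 e^{2 x} \cos{\left(3 x \right)}}{13}
d/dx[G] - f(x) = - \frac{30 e^{2 x} \sin{\left(3 x \right)}}{13} - \frac{6 e^{2 x} \cos{\left(3 x \right)}}{13} != 0.

Invalid: d/dx[G] - f = - \frac{30 e^{2 x} \sin{\left(3 x \right)}}{13} - \frac{6 e^{2 x} \cos{\left(3 x \right)}}{13}, which is not 0.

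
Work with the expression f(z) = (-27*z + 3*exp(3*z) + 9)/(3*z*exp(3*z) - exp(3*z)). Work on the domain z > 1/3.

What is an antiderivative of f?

An antiderivative is F(z) = log(3*z - 1) + 3*exp(-3*z).

Check any antiderivative F(z) by computing F'(z) and comparing it with f(z).
Check: d/dz[log(3*z - 1) + 3*exp(-3*z)] = (-27*z + 3*exp(3*z) + 9)/(3*z*exp(3*z) - exp(3*z)) = f(z).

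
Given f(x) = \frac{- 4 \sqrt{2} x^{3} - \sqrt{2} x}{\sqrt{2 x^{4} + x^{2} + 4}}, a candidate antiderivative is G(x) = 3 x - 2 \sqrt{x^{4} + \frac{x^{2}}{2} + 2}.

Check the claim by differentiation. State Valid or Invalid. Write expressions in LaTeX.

d/dx[G] = \frac{- 4 \sqrt{2} x^{3} - \sqrt{2} x + 3 \sqrt{2 x^{4} + x^{2} + 4}}{\sqrt{2 x^{4} + x^{2} + 4}}
d/dx[G] - f(x) = 3 != 0.

Invalid: d/dx[G] - f = 3, which is not 0.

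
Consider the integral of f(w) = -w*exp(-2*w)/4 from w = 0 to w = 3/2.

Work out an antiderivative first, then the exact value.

Antiderivative: F(w) = (2*w + 1)*exp(-2*w)/16; value = -1/16 + exp(-3)/4

f has the shape u'v + uv' for u = w/8 + 1/16 and v = exp(-2*w) — it is the derivative of the product u*v.
F(w) = (2*w + 1)*exp(-2*w)/16 is an antiderivative of f.
Check: d/dw[(2*w + 1)*exp(-2*w)/16] = -w*exp(-2*w)/4 = f(w).
F(3/2) = exp(-3)/4; F(0) = 1/16.
Integral = F(3/2) - F(0) = -1/16 + exp(-3)/4.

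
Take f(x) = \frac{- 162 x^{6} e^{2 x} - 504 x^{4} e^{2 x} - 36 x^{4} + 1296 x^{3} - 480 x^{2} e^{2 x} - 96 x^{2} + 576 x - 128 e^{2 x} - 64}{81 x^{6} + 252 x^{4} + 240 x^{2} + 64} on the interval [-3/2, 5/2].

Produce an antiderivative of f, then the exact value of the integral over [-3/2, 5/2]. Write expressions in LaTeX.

A candidate is checked by its d/dx: the result must match f(x).
F(x) = - \frac{9 x^{2} e^{2 x} + 6 x^{2} \operatorname{atan}{\left(\frac{3 x}{2} \right)} + 12 e^{2 x} + 8 \operatorname{atan}{\left(\frac{3 x}{2} \right)} + 72}{3 \left(3 x^{2} + 4\right)} is an antiderivative of f.
Check: d/dx[- \frac{9 x^{2} e^{2 x} + 6 x^{2} \operatorname{atan}{\left(\frac{3 x}{2} \right)} + 12 e^{2 x} + 8 \operatorname{atan}{\left(\frac{3 x}{2} \right)} + 72}{3 \left(3 x^{2} + 4\right)}] = \frac{- 162 x^{6} e^{2 x} - 504 x^{4} e^{2 x} - 36 x^{4} + 1296 x^{3} - 480 x^{2} e^{2 x} - 96 x^{2} + 576 x - 128 e^{2 x} - 64}{81 x^{6} + 252 x^{4} + 240 x^{2} + 64} = f(x).
F(5/2) = - e^{5} - \frac{96}{91} - \frac{2 \operatorname{atan}{\left(\frac{15}{4} \right)}}{3}; F(-3/2) = - \frac{96}{43} - e^{-3} + \frac{2 \operatorname{atan}{\left(\frac{9}{4} \right)}}{3}.
Integral = F(5/2) - F(-3/2) = - e^{5} - \frac{2 \operatorname{atan}{\left(\frac{15}{4} \right)}}{3} - \frac{2 \operatorname{atan}{\left(\frac{9}{4} \right)}}{3} + e^{-3} + \frac{4608}{3913}.

Antiderivative: F(x) = - \frac{9 x^{2} e^{2 x} + 6 x^{2} \operatorname{atan}{\left(\frac{3 x}{2} \right)} + 12 e^{2 x} + 8 \operatorname{atan}{\left(\frac{3 x}{2} \right)} + 72}{3 \left(3 x^{2} + 4\right)}; value = - e^{5} - \frac{2 \operatorname{atan}{\left(\frac{15}{4} \right)}}{3} - \frac{2 \operatorname{atan}{\left(\frac{9}{4} \right)}}{3} + e^{-3} + \frac{4608}{3913}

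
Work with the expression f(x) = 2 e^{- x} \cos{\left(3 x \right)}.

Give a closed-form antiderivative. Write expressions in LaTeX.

Recover f(x) by differentiating a candidate F(x); any mismatch rules it out.
Check: d/dx[\frac{\left(3 \sin{\left(3 x \right)} - \cos{\left(3 x \right)}\right) e^{- x}}{5}] = 2 e^{- x} \cos{\left(3 x \right)} = f(x).

An antiderivative is F(x) = \frac{\left(3 \sin{\left(3 x \right)} - \cos{\left(3 x \right)}\right) e^{- x}}{5}.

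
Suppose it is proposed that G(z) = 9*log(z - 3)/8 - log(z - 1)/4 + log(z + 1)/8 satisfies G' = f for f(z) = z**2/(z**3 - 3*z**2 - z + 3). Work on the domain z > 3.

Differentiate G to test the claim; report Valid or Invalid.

d/dz[G] = z**2/(z**3 - 3*z**2 - z + 3)
This equals f(z) exactly, so the claim holds.

Valid - the claim checks out under differentiation.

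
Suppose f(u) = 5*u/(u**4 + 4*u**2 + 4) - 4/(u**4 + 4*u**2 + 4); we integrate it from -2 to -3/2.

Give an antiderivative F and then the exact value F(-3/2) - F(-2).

Antiderivative: F(u) = -2*u/(2*u**2 + 4) - sqrt(2)*atan(sqrt(2)*u/2)/2 - 5/(2*u**2 + 4); value = -sqrt(2)*atan(sqrt(2))/2 - 31/204 + sqrt(2)*atan(3*sqrt(2)/4)/2

Integrate term by term and add the pieces.
F(u) = -2*u/(2*u**2 + 4) - sqrt(2)*atan(sqrt(2)*u/2)/2 - 5/(2*u**2 + 4) is an antiderivative of f.
Check: d/du[-2*u/(2*u**2 + 4) - sqrt(2)*atan(sqrt(2)*u/2)/2 - 5/(2*u**2 + 4)] = (5*u - 4)/(u**4 + 4*u**2 + 4), which equals f(u).
F(-3/2) = -4/17 + sqrt(2)*atan(3*sqrt(2)/4)/2; F(-2) = -1/12 + sqrt(2)*atan(sqrt(2))/2.
Integral = F(-3/2) - F(-2) = -sqrt(2)*atan(sqrt(2))/2 - 31/204 + sqrt(2)*atan(3*sqrt(2)/4)/2.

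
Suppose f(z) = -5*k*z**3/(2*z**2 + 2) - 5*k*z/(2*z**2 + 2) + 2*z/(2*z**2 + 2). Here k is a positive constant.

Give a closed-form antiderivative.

The integrand splits into summands that can be handled one at a time.
Check: d/dz[-5*k*z**2/4 + log(2*z**2 + 2)/2] = (-5*k*z**3 - 5*k*z + 2*z)/(2*z**2 + 2), which equals f(z).

An antiderivative is F(z) = -5*k*z**2/4 + log(2*z**2 + 2)/2.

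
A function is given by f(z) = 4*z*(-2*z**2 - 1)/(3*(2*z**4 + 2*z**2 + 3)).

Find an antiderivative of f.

f matches the chain-rule pattern g'(h)*h' with inner function h(z) = z**4 + z**2 + 3/2; substituting u = h(z) collapses the integral.
Check: d/dz[-log(z**4 + z**2 + 3/2)/3] = (-8*z**3 - 4*z)/(6*z**4 + 6*z**2 + 9), which equals f(z).

An antiderivative is F(z) = -log(z**4 + z**2 + 3/2)/3.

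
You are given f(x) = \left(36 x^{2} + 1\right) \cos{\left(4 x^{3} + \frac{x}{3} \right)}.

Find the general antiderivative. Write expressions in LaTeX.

The substitution u = 4 x^{3} + \frac{x}{3} works: f is exactly (dF/du)*(du/dx) for that inner function.
Check: d/dx[3 \sin{\left(4 x^{3} + \frac{x}{3} \right)}] = 36 x^{2} \cos{\left(4 x^{3} + \frac{x}{3} \right)} + \cos{\left(4 x^{3} + \frac{x}{3} \right)}, which equals f(x).

F(x) = 3 \sin{\left(4 x^{3} + \frac{x}{3} \right)} + C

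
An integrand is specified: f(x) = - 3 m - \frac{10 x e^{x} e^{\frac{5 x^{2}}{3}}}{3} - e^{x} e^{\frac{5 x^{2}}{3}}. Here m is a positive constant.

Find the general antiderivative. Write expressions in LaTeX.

F(x) = - 3 m x - e^{x} e^{\frac{5 x^{2}}{3}} + C

The integrand splits into summands that can be handled one at a time.
Check: d/dx[- 3 m x - e^{x} e^{\frac{5 x^{2}}{3}}] = - 3 m - \frac{10 x e^{x} e^{\frac{5 x^{2}}{3}}}{3} - e^{x} e^{\frac{5 x^{2}}{3}} = f(x).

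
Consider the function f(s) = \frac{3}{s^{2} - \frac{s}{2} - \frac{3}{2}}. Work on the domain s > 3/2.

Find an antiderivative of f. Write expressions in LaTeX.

The denominator factors as \left(s + 1\right) \left(2 s - 3\right); partial fractions split f into directly integrable pieces: \frac{12}{5 \left(2 s - 3\right)} - \frac{6}{5 \left(s + 1\right)}.
Check: d/ds[\frac{6 \log{\left(s - \frac{3}{2} \right)}}{5} - \frac{6 \log{\left(s + 1 \right)}}{5}] = \frac{6}{2 s^{2} - s - 3}, which equals f(s).

An antiderivative is F(s) = \frac{6 \log{\left(s - \frac{3}{2} \right)}}{5} - \frac{6 \log{\left(s + 1 \right)}}{5}.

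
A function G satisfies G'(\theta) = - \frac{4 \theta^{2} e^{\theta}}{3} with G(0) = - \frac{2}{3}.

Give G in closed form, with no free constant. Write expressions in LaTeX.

G(\theta) = \frac{\left(- 4 \theta^{2} + 8 \theta - 8\right) e^{\theta}}{3} + 2

G'(\theta) has the shape u'v + uv' for u = - \frac{4 \theta^{2}}{3} + \frac{8 \theta}{3} - \frac{8}{3} and v = e^{\theta} — it is the derivative of the product u*v.
A general antiderivative is \frac{\left(- 4 \theta^{2} + 8 \theta - 8\right) e^{\theta}}{3} + C.
The condition gives C = - \frac{2}{3} - (- \frac{8}{3}) = 2.
So G(\theta) = \frac{\left(- 4 \theta^{2} + 8 \theta - 8\right) e^{\theta}}{3} + 2.
Check: d/d\theta[\frac{\left(- 4 \theta^{2} + 8 \theta - 8\right) e^{\theta}}{3} + 2] = - \frac{4 \theta^{2} e^{\theta}}{3} = G'(\theta).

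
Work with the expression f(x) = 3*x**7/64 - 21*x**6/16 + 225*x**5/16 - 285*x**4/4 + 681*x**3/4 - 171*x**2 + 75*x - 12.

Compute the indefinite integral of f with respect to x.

F(x) = 3*(x**2/4 - 2*x + 1)**4/2 + C

The substitution u = x**2/4 - 2*x + 1 works: f is exactly (dF/du)*(du/dx) for that inner function.
Check: d/dx[3*(x**2/4 - 2*x + 1)**4/2] = 3*x**7/64 - 21*x**6/16 + 225*x**5/16 - 285*x**4/4 + 681*x**3/4 - 171*x**2 + 75*x - 12 = f(x).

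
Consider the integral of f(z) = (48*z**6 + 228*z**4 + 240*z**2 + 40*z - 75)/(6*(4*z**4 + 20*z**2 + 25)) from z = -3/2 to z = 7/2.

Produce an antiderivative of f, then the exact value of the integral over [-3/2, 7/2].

Antiderivative: F(z) = (4*z**3*(2*z**2 + 5) - 3*z*(2*z**2 + 5) - 10)/(6*(2*z**2 + 5)); value = 31895/1121

An antiderivative F(z) passes only if d/dz[F] lands on f(z) exactly.
F(z) = (4*z**3*(2*z**2 + 5) - 3*z*(2*z**2 + 5) - 10)/(6*(2*z**2 + 5)) is an antiderivative of f.
Check: d/dz[(4*z**3*(2*z**2 + 5) - 3*z*(2*z**2 + 5) - 10)/(6*(2*z**2 + 5))] = (48*z**6 + 228*z**4 + 240*z**2 + 40*z - 75)/(24*z**4 + 120*z**2 + 150), which equals f(z).
F(7/2) = 9479/354; F(-3/2) = -191/114.
Integral = F(7/2) - F(-3/2) = 31895/1121.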